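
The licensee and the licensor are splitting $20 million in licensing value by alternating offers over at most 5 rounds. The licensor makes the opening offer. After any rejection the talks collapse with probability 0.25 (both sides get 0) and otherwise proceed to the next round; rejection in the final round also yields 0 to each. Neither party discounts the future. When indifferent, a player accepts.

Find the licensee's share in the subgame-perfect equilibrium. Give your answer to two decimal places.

5.86

Round 5 (the licensor proposes): rejection yields 0 for the licensee; the licensor offers 0 and keeps 20.
Round 4 (the licensee proposes): rejecting gives the licensor an expected 0.75 × 20 = 15. The licensee offers 15 and keeps 20 − 15 = 5.
Round 3 (the licensor proposes): rejecting gives the licensee an expected 0.75 × 5 = 3.75; the licensor offers that and keeps 16.25.
Round 2 (the licensee proposes): rejecting gives the licensor an expected 0.75 × 16.25 = 12.1875; the licensee offers that and keeps 7.8125.
Round 1 (the licensor proposes): rejecting gives the licensee an expected 0.75 × 7.8125 = 5.859375; the licensor offers that and keeps 14.140625.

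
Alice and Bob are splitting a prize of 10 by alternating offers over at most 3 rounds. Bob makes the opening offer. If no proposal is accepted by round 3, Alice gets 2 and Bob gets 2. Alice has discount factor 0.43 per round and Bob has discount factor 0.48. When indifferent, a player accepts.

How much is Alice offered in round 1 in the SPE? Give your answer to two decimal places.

By backward induction:
Round 3 (Bob proposes): Alice gets 2 if talks fail, so Bob offers 2 and keeps 8.
Round 2 (Alice proposes): Bob can get 8 next round, worth 0.48 × 8 = 3.84 now, so Alice offers 3.84, keeping 6.16.
Round 1 (Bob proposes): Alice can get 6.16 next round, worth 0.43 × 6.16 = 2.6488 now. Bob offers 2.6488 and keeps 10 − 2.6488 = 7.3512.

2.65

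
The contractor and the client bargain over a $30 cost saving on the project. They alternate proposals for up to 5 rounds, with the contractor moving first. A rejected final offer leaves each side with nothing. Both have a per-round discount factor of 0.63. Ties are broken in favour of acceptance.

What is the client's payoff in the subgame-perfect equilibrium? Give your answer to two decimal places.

9.77

Round 5 (the contractor proposes): the client will accept anything ≥ 0, so the contractor offers 0 and keeps 30.
Round 4 (the client proposes): the contractor can get 30 next round, worth 0.63 × 30 = 18.9 now, so the client offers 18.9, keeping 11.1.
Round 3 (the contractor proposes): the client can get 11.1 next round, worth 0.63 × 11.1 = 6.993 now; the contractor offers that and keeps 23.007.
Round 2 (the client proposes): the contractor can get 23.007 next round, worth 0.63 × 23.007 = 14.49441 now, so the client offers 14.49441, keeping 15.50559.
Round 1 (the contractor proposes): the client can get 15.50559 next round, worth 0.63 × 15.50559 = 9.7685217 now; the contractor offers that and keeps 20.2314783.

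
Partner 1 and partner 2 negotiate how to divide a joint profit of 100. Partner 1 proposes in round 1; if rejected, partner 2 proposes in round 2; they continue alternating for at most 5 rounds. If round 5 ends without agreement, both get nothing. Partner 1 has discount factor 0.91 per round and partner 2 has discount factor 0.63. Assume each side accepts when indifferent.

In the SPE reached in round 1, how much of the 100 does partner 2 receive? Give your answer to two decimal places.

Round 5 (partner 1 proposes): partner 2 will accept anything ≥ 0, so partner 1 offers 0 and keeps 100.
Round 4 (partner 2 proposes): partner 1 can get 100 next round, worth 0.91 × 100 = 91 now. Partner 2 offers 91 and keeps 100 − 91 = 9.
Round 3 (partner 1 proposes): partner 2 can get 9 next round, worth 0.63 × 9 = 5.67 now. Partner 1 offers 5.67 and keeps 100 − 5.67 = 94.33.
Round 2 (partner 2 proposes): partner 1 can get 94.33 next round, worth 0.91 × 94.33 = 85.8403 now. Partner 2 offers 85.8403 and keeps 100 − 85.8403 = 14.1597.
Round 1 (partner 1 proposes): partner 2 can get 14.1597 next round, worth 0.63 × 14.1597 = 8.920611 now; partner 1 offers that and keeps 91.079389.

8.92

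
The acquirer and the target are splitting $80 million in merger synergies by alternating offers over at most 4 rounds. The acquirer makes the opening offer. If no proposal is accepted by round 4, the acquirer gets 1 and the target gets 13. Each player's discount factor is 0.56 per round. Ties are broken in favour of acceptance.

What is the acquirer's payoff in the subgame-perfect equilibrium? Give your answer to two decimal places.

Round 4 (the target proposes): the acquirer gets 1 if talks fail, so the target offers 1 and keeps 79.
Round 3 (the acquirer proposes): the target can get 79 next round, worth 0.56 × 79 = 44.24 now; the acquirer offers that and keeps 35.76.
Round 2 (the target proposes): the acquirer can get 35.76 next round, worth 0.56 × 35.76 = 20.0256 now; the target offers that and keeps 59.9744.
Round 1 (the acquirer proposes): the target can get 59.9744 next round, worth 0.56 × 59.9744 = 33.585664 now, so the acquirer offers 33.585664, keeping 46.414336.

46.41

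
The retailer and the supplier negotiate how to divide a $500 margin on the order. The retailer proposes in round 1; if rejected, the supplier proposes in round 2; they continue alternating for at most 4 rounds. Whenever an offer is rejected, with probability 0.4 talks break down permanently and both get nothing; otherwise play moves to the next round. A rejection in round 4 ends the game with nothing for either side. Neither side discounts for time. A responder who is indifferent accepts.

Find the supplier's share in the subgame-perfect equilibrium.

Round 4 (the supplier proposes): rejection yields 0 for the retailer; the supplier offers 0 and keeps 500.
Round 3 (the retailer proposes): rejecting gives the supplier an expected 0.6 × 500 = 300. The retailer offers 300 and keeps 500 − 300 = 200.
Round 2 (the supplier proposes): rejecting gives the retailer an expected 0.6 × 200 = 120. The supplier offers 120 and keeps 500 − 120 = 380.
Round 1 (the retailer proposes): rejecting gives the supplier an expected 0.6 × 380 = 228, so the retailer offers 228, keeping 272.

228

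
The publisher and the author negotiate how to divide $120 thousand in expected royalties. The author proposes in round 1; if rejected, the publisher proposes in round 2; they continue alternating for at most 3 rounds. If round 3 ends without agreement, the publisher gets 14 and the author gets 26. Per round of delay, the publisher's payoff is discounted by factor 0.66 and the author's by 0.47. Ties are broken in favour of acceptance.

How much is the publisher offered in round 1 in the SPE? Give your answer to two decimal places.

Round 3 (the author proposes): the publisher gets 14 if talks fail, so the author offers 14 and keeps 106.
Round 2 (the publisher proposes): the author can get 106 next round, worth 0.47 × 106 = 49.82 now, so the publisher offers 49.82, keeping 70.18.
Round 1 (the author proposes): the publisher can get 70.18 next round, worth 0.66 × 70.18 = 46.3188 now; the author offers that and keeps 73.6812.

46.32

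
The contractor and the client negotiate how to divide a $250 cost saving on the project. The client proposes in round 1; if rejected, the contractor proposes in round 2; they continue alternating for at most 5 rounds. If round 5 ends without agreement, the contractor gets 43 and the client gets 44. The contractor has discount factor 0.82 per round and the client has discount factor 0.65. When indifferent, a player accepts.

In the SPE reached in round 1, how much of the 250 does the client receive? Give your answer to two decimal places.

Solve by backward induction from round 5.
Round 5 (the client proposes): the contractor gets 43 if talks fail, so the client offers 43 and keeps 207.
Round 4 (the contractor proposes): the client can get 207 next round, worth 0.65 × 207 = 134.55 now. The contractor offers 134.55 and keeps 250 − 134.55 = 115.45.
Round 3 (the client proposes): the contractor can get 115.45 next round, worth 0.82 × 115.45 = 94.669 now, so the client offers 94.669, keeping 155.331.
Round 2 (the contractor proposes): the client can get 155.331 next round, worth 0.65 × 155.331 = 100.96515 now, so the contractor offers 100.96515, keeping 149.03485.
Round 1 (the client proposes): the contractor can get 149.03485 next round, worth 0.82 × 149.03485 = 122.208577 now. The client offers 122.208577 and keeps 250 − 122.208577 = 127.791423.

127.79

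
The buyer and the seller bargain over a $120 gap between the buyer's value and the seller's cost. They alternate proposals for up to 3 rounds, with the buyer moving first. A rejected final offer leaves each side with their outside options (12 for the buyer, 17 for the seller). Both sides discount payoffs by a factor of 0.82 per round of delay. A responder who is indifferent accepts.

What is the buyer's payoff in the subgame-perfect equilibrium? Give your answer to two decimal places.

90.86

Round 3 (the buyer proposes): the seller gets 17 if talks fail, so the buyer offers 17 and keeps 103.
Round 2 (the seller proposes): the buyer can get 103 next round, worth 0.82 × 103 = 84.46 now; the seller offers that and keeps 35.54.
Round 1 (the buyer proposes): the seller can get 35.54 next round, worth 0.82 × 35.54 = 29.1428 now. The buyer offers 29.1428 and keeps 120 − 29.1428 = 90.8572.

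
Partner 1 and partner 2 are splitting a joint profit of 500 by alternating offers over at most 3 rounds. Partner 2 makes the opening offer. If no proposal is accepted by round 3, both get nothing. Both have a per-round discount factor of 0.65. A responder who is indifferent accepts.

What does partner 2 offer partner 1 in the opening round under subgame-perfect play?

Round 3 (partner 2 proposes): rejection yields 0 for partner 1; partner 2 offers 0 and keeps 500.
Round 2 (partner 1 proposes): partner 2 can get 500 next round, worth 0.65 × 500 = 325 now; partner 1 offers that and keeps 175.
Round 1 (partner 2 proposes): partner 1 can get 175 next round, worth 0.65 × 175 = 113.75 now; partner 2 offers that and keeps 386.25.

113.75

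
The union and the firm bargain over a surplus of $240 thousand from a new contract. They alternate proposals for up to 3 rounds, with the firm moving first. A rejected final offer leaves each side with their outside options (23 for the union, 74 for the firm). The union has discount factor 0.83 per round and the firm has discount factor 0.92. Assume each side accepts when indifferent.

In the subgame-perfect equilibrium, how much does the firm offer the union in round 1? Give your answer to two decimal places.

Round 3 (the firm proposes): the union gets 23 if talks fail, so the firm offers 23 and keeps 217.
Round 2 (the union proposes): the firm can get 217 next round, worth 0.92 × 217 = 199.64 now, so the union offers 199.64, keeping 40.36.
Round 1 (the firm proposes): the union can get 40.36 next round, worth 0.83 × 40.36 = 33.4988 now, so the firm offers 33.4988, keeping 206.5012.

33.50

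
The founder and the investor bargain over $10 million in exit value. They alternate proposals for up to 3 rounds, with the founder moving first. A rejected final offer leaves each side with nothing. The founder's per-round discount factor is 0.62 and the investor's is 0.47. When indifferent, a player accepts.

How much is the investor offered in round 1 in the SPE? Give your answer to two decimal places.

Round 3 (the founder proposes): the investor will accept anything ≥ 0, so the founder offers 0 and keeps 10.
Round 2 (the investor proposes): the founder can get 10 next round, worth 0.62 × 10 = 6.2 now, so the investor offers 6.2, keeping 3.8.
Round 1 (the founder proposes): the investor can get 3.8 next round, worth 0.47 × 3.8 = 1.786 now; the founder offers that and keeps 8.214.

1.79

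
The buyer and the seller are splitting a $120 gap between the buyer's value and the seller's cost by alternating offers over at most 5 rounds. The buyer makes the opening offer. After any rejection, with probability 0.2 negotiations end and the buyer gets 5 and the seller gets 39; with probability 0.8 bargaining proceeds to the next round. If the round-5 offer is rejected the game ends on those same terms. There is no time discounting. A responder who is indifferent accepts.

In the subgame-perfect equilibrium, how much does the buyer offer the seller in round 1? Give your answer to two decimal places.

By backward induction:
Round 5 (the buyer proposes): the seller gets 39 if talks fail, so the buyer offers 39 and keeps 81.
Round 4 (the seller proposes): rejecting gives the buyer an expected 0.8 × 81 + 0.2 × 5 = 65.8. The seller offers 65.8 and keeps 120 − 65.8 = 54.2.
Round 3 (the buyer proposes): rejecting gives the seller an expected 0.8 × 54.2 + 0.2 × 39 = 51.16. The buyer offers 51.16 and keeps 120 − 51.16 = 68.84.
Round 2 (the seller proposes): rejecting gives the buyer an expected 0.8 × 68.84 + 0.2 × 5 = 56.072; the seller offers that and keeps 63.928.
Round 1 (the buyer proposes): rejecting gives the seller an expected 0.8 × 63.928 + 0.2 × 39 = 58.9424. The buyer offers 58.9424 and keeps 120 − 58.9424 = 61.0576.

58.94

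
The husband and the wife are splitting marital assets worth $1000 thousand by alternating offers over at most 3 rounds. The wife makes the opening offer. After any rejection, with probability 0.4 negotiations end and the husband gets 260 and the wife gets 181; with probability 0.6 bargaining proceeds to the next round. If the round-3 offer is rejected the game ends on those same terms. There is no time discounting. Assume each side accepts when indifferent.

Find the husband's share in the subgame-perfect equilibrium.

By backward induction:
Round 3 (the wife proposes): the husband gets 260 if talks fail, so the wife offers 260 and keeps 740.
Round 2 (the husband proposes): rejecting gives the wife an expected 0.6 × 740 + 0.4 × 181 = 516.4, so the husband offers 516.4, keeping 483.6.
Round 1 (the wife proposes): rejecting gives the husband an expected 0.6 × 483.6 + 0.4 × 260 = 394.16; the wife offers that and keeps 605.84.

394.16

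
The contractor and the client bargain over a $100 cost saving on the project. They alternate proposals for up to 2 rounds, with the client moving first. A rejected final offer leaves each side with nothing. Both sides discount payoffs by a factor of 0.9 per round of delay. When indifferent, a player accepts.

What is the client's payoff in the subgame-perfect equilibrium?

Round 2 (the contractor proposes): rejection yields 0 for the client; the contractor offers 0 and keeps 100.
Round 1 (the client proposes): the contractor can get 100 next round, worth 0.9 × 100 = 90 now; the client offers that and keeps 10.

10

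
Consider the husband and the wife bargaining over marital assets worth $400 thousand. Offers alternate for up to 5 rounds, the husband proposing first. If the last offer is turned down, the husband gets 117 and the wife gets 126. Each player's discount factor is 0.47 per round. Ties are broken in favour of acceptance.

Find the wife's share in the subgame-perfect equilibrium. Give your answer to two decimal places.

127.80

By backward induction:
Round 5 (the husband proposes): the wife gets 126 if talks fail, so the husband offers 126 and keeps 274.
Round 4 (the wife proposes): the husband can get 274 next round, worth 0.47 × 274 = 128.78 now, so the wife offers 128.78, keeping 271.22.
Round 3 (the husband proposes): the wife can get 271.22 next round, worth 0.47 × 271.22 = 127.4734 now. The husband offers 127.4734 and keeps 400 − 127.4734 = 272.5266.
Round 2 (the wife proposes): the husband can get 272.5266 next round, worth 0.47 × 272.5266 = 128.087502 now, so the wife offers 128.087502, keeping 271.912498.
Round 1 (the husband proposes): the wife can get 271.912498 next round, worth 0.47 × 271.912498 = 127.79887406 now, so the husband offers 127.79887406, keeping 272.20112594.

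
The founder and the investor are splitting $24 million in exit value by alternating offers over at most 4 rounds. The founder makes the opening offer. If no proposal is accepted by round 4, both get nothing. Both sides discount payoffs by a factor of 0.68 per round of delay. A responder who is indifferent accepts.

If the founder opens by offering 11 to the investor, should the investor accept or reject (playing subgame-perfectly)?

Reject

Round 4 (the investor proposes): the founder will accept anything ≥ 0, so the investor offers 0 and keeps 24.
Round 3 (the founder proposes): the investor can get 24 next round, worth 0.68 × 24 = 16.32 now. The founder offers 16.32 and keeps 24 − 16.32 = 7.68.
Round 2 (the investor proposes): the founder can get 7.68 next round, worth 0.68 × 7.68 = 5.2224 now; the investor offers that and keeps 18.7776.
So by rejecting in round 1, the investor gets 18.7776 next round, worth 0.68 × 18.7776 = 12.768768 now.
Offer 11 < 12.768768, so the investor rejects.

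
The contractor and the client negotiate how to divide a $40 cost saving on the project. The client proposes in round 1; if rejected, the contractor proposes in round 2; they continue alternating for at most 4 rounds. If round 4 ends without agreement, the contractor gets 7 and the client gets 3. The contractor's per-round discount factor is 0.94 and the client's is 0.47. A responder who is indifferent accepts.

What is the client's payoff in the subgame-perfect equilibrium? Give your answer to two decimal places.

4.71

Round 4 (the contractor proposes): the client gets 3 if talks fail, so the contractor offers 3 and keeps 37.
Round 3 (the client proposes): the contractor can get 37 next round, worth 0.94 × 37 = 34.78 now; the client offers that and keeps 5.22.
Round 2 (the contractor proposes): the client can get 5.22 next round, worth 0.47 × 5.22 = 2.4534 now, so the contractor offers 2.4534, keeping 37.5466.
Round 1 (the client proposes): the contractor can get 37.5466 next round, worth 0.94 × 37.5466 = 35.293804 now; the client offers that and keeps 4.706196.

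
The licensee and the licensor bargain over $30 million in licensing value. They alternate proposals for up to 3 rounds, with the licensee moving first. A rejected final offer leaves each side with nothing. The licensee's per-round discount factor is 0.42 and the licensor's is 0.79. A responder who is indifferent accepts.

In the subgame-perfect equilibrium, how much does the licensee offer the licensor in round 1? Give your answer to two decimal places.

Round 3 (the licensee proposes): the licensor will accept anything ≥ 0, so the licensee offers 0 and keeps 30.
Round 2 (the licensor proposes): the licensee can get 30 next round, worth 0.42 × 30 = 12.6 now; the licensor offers that and keeps 17.4.
Round 1 (the licensee proposes): the licensor can get 17.4 next round, worth 0.79 × 17.4 = 13.746 now, so the licensee offers 13.746, keeping 16.254.

13.75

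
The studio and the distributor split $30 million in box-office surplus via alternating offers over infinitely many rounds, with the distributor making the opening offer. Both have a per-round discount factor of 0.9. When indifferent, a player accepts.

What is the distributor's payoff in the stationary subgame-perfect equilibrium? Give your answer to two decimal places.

15.79

Let x be the distributor's share when the distributor proposes and y be the studio's share when the studio proposes.
The studio accepts iff offered ≥ 0.9·y, so x = 30 − 0.9y. Symmetrically y = 30 − 0.9x.
Substituting: x = 30 − 0.9(30 − 0.9x), giving x(1 − 0.9·0.9) = 30(1 − 0.9).
So x = 30 × 0.1 / 0.19 ≈ 15.7895, and the studio receives 30 − x ≈ 14.2105.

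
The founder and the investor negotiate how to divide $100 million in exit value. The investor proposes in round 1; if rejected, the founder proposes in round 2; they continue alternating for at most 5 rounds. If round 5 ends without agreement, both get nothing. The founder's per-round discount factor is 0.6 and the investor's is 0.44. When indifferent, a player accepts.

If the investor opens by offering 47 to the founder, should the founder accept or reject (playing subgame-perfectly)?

Accept

Round 5 (the investor proposes): rejection yields 0 for the founder; the investor offers 0 and keeps 100.
Round 4 (the founder proposes): the investor can get 100 next round, worth 0.44 × 100 = 44 now; the founder offers that and keeps 56.
Round 3 (the investor proposes): the founder can get 56 next round, worth 0.6 × 56 = 33.6 now; the investor offers that and keeps 66.4.
Round 2 (the founder proposes): the investor can get 66.4 next round, worth 0.44 × 66.4 = 29.216 now, so the founder offers 29.216, keeping 70.784.
So by rejecting in round 1, the founder gets 70.784 next round, worth 0.6 × 70.784 = 42.4704 now.
Offer 47 ≥ 42.4704, so the founder accepts.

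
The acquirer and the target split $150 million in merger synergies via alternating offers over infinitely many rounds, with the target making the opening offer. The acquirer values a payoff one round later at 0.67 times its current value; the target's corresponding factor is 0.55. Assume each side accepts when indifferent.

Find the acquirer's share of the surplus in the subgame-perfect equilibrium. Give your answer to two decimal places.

71.62

Let x be the target's share when the target proposes and y be the acquirer's share when the acquirer proposes.
The acquirer accepts iff offered ≥ 0.67·y, so x = 150 − 0.67y. Symmetrically y = 150 − 0.55x.
Substituting: x = 150 − 0.67(150 − 0.55x), giving x(1 − 0.55·0.67) = 150(1 − 0.67).
So x = 150 × 0.33 / 0.6315 ≈ 78.3848, and the acquirer receives 150 − x ≈ 71.6152.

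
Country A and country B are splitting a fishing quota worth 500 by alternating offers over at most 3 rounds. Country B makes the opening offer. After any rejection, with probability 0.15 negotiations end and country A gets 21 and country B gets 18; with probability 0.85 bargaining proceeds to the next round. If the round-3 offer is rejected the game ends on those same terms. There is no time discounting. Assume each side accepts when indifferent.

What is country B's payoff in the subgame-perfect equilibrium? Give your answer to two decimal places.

By backward induction:
Round 3 (country B proposes): country A gets 21 if talks fail, so country B offers 21 and keeps 479.
Round 2 (country A proposes): rejecting gives country B an expected 0.85 × 479 + 0.15 × 18 = 409.85. Country A offers 409.85 and keeps 500 − 409.85 = 90.15.
Round 1 (country B proposes): rejecting gives country A an expected 0.85 × 90.15 + 0.15 × 21 = 79.7775; country B offers that and keeps 420.2225.

420.22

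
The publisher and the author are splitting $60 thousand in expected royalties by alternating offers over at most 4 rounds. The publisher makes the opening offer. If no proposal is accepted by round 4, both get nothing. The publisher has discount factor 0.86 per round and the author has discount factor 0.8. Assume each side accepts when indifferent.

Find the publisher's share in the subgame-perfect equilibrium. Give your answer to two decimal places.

20.26

Solve by backward induction from round 4.
Round 4 (the author proposes): the publisher will accept anything ≥ 0, so the author offers 0 and keeps 60.
Round 3 (the publisher proposes): the author can get 60 next round, worth 0.8 × 60 = 48 now, so the publisher offers 48, keeping 12.
Round 2 (the author proposes): the publisher can get 12 next round, worth 0.86 × 12 = 10.32 now. The author offers 10.32 and keeps 60 − 10.32 = 49.68.
Round 1 (the publisher proposes): the author can get 49.68 next round, worth 0.8 × 49.68 = 39.744 now. The publisher offers 39.744 and keeps 60 − 39.744 = 20.256.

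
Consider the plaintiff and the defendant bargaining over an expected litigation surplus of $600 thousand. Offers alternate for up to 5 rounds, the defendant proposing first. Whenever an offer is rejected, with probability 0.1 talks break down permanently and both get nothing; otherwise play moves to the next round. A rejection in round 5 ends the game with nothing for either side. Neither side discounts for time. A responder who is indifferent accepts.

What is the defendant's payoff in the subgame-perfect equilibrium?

502.26

By backward induction:
Round 5 (the defendant proposes): rejection yields 0 for the plaintiff; the defendant offers 0 and keeps 600.
Round 4 (the plaintiff proposes): rejecting gives the defendant an expected 0.9 × 600 = 540, so the plaintiff offers 540, keeping 60.
Round 3 (the defendant proposes): rejecting gives the plaintiff an expected 0.9 × 60 = 54, so the defendant offers 54, keeping 546.
Round 2 (the plaintiff proposes): rejecting gives the defendant an expected 0.9 × 546 = 491.4. The plaintiff offers 491.4 and keeps 600 − 491.4 = 108.6.
Round 1 (the defendant proposes): rejecting gives the plaintiff an expected 0.9 × 108.6 = 97.74; the defendant offers that and keeps 502.26.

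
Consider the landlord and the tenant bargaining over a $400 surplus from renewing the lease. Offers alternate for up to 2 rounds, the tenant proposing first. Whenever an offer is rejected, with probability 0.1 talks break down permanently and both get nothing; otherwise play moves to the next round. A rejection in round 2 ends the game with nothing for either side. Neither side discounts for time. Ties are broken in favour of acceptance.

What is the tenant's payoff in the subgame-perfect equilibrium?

Round 2 (the landlord proposes): rejection yields 0 for the tenant; the landlord offers 0 and keeps 400.
Round 1 (the tenant proposes): rejecting gives the landlord an expected 0.9 × 400 = 360, so the tenant offers 360, keeping 40.

40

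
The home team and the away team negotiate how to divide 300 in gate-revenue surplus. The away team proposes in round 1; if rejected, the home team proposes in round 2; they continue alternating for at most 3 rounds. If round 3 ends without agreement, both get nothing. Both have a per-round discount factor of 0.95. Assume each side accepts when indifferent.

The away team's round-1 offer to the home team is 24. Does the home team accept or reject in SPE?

Round 3 (the away team proposes): rejection yields 0 for the home team; the away team offers 0 and keeps 300.
Round 2 (the home team proposes): the away team can get 300 next round, worth 0.95 × 300 = 285 now, so the home team offers 285, keeping 15.
So by rejecting in round 1, the home team gets 15 next round, worth 0.95 × 15 = 14.25 now.
Offer 24 ≥ 14.25, so the home team accepts.

Accept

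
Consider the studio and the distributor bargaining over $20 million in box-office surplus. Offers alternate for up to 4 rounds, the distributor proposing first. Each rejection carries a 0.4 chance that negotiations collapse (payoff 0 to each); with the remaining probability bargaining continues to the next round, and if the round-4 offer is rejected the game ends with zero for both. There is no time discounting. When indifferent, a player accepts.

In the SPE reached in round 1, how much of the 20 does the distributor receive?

10.88

By backward induction:
Round 4 (the studio proposes): rejection yields 0 for the distributor; the studio offers 0 and keeps 20.
Round 3 (the distributor proposes): rejecting gives the studio an expected 0.6 × 20 = 12, so the distributor offers 12, keeping 8.
Round 2 (the studio proposes): rejecting gives the distributor an expected 0.6 × 8 = 4.8, so the studio offers 4.8, keeping 15.2.
Round 1 (the distributor proposes): rejecting gives the studio an expected 0.6 × 15.2 = 9.12, so the distributor offers 9.12, keeping 10.88.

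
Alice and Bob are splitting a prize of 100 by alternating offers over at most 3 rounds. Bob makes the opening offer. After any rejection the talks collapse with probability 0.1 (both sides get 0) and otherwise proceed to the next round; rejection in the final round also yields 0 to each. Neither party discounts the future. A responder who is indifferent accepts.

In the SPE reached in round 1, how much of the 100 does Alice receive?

Round 3 (Bob proposes): rejection yields 0 for Alice; Bob offers 0 and keeps 100.
Round 2 (Alice proposes): rejecting gives Bob an expected 0.9 × 100 = 90. Alice offers 90 and keeps 100 − 90 = 10.
Round 1 (Bob proposes): rejecting gives Alice an expected 0.9 × 10 = 9; Bob offers that and keeps 91.

9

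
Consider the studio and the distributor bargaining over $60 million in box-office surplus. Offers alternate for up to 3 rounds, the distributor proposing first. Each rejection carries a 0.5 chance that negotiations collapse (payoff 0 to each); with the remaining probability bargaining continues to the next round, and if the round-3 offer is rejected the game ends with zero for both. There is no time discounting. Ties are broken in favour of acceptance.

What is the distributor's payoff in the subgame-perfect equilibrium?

Round 3 (the distributor proposes): rejection yields 0 for the studio; the distributor offers 0 and keeps 60.
Round 2 (the studio proposes): rejecting gives the distributor an expected 0.5 × 60 = 30; the studio offers that and keeps 30.
Round 1 (the distributor proposes): rejecting gives the studio an expected 0.5 × 30 = 15. The distributor offers 15 and keeps 60 − 15 = 45.

45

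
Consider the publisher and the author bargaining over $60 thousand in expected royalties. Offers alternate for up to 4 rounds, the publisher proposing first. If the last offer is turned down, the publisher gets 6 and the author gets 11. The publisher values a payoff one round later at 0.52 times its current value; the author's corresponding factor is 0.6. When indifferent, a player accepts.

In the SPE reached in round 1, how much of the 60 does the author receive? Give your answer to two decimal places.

Round 4 (the author proposes): the publisher gets 6 if talks fail, so the author offers 6 and keeps 54.
Round 3 (the publisher proposes): the author can get 54 next round, worth 0.6 × 54 = 32.4 now, so the publisher offers 32.4, keeping 27.6.
Round 2 (the author proposes): the publisher can get 27.6 next round, worth 0.52 × 27.6 = 14.352 now; the author offers that and keeps 45.648.
Round 1 (the publisher proposes): the author can get 45.648 next round, worth 0.6 × 45.648 = 27.3888 now, so the publisher offers 27.3888, keeping 32.6112.

27.39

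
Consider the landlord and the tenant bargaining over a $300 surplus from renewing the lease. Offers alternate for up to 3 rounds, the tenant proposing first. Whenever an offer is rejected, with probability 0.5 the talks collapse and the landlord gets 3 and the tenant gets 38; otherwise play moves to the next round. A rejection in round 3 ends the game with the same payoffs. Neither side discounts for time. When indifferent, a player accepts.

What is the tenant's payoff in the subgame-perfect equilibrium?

Round 3 (the tenant proposes): the landlord gets 3 if talks fail, so the tenant offers 3 and keeps 297.
Round 2 (the landlord proposes): rejecting gives the tenant an expected 0.5 × 297 + 0.5 × 38 = 167.5; the landlord offers that and keeps 132.5.
Round 1 (the tenant proposes): rejecting gives the landlord an expected 0.5 × 132.5 + 0.5 × 3 = 67.75. The tenant offers 67.75 and keeps 300 − 67.75 = 232.25.

232.25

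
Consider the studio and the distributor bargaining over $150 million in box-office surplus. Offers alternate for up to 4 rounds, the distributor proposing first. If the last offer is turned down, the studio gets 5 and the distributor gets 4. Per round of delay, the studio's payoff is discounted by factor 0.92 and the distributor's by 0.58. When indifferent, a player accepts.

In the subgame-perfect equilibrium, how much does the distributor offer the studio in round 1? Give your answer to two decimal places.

Round 4 (the studio proposes): the distributor gets 4 if talks fail, so the studio offers 4 and keeps 146.
Round 3 (the distributor proposes): the studio can get 146 next round, worth 0.92 × 146 = 134.32 now; the distributor offers that and keeps 15.68.
Round 2 (the studio proposes): the distributor can get 15.68 next round, worth 0.58 × 15.68 = 9.0944 now; the studio offers that and keeps 140.9056.
Round 1 (the distributor proposes): the studio can get 140.9056 next round, worth 0.92 × 140.9056 = 129.633152 now; the distributor offers that and keeps 20.366848.

129.63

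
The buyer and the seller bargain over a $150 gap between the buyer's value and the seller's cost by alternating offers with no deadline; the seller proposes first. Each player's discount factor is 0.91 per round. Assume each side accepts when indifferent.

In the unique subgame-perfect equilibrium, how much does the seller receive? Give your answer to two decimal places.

When the seller proposes, the buyer accepts any offer worth at least 0.91 times what the buyer would get by proposing next round; and vice versa.
This gives x = 150 − 0.91y and y = 150 − 0.91x, where x and y are each side's share when it proposes.
Hence (1 − 0.91·0.91)x = 150(1 − 0.91), i.e. 0.1719·x = 13.5.
x ≈ 78.5340; the buyer's share is 150 − x ≈ 71.4660.

78.53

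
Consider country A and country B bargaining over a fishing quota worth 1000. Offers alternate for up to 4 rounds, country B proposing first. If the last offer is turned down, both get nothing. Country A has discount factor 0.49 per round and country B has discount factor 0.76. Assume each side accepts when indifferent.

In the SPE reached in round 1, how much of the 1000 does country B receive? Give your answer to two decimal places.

Work backward from the last round.
Round 4 (country A proposes): rejection yields 0 for country B; country A offers 0 and keeps 1000.
Round 3 (country B proposes): country A can get 1000 next round, worth 0.49 × 1000 = 490 now, so country B offers 490, keeping 510.
Round 2 (country A proposes): country B can get 510 next round, worth 0.76 × 510 = 387.6 now, so country A offers 387.6, keeping 612.4.
Round 1 (country B proposes): country A can get 612.4 next round, worth 0.49 × 612.4 = 300.076 now. Country B offers 300.076 and keeps 1000 − 300.076 = 699.924.

699.92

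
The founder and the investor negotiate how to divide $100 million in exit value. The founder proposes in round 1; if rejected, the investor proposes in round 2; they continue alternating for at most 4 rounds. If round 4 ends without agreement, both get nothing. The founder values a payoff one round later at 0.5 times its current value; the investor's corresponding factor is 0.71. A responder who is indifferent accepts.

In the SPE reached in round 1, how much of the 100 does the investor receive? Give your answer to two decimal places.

60.71

Solve by backward induction from round 4.
Round 4 (the investor proposes): the founder will accept anything ≥ 0, so the investor offers 0 and keeps 100.
Round 3 (the founder proposes): the investor can get 100 next round, worth 0.71 × 100 = 71 now. The founder offers 71 and keeps 100 − 71 = 29.
Round 2 (the investor proposes): the founder can get 29 next round, worth 0.5 × 29 = 14.5 now. The investor offers 14.5 and keeps 100 − 14.5 = 85.5.
Round 1 (the founder proposes): the investor can get 85.5 next round, worth 0.71 × 85.5 = 60.705 now; the founder offers that and keeps 39.295.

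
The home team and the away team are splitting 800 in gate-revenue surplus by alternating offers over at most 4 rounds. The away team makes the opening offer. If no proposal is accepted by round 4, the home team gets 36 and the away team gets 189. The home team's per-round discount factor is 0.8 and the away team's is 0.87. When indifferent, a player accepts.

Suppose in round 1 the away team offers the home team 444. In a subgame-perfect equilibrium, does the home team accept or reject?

Work out the home team's continuation value if the offer is rejected.
Round 4 (the home team proposes): the away team gets 189 if talks fail, so the home team offers 189 and keeps 611.
Round 3 (the away team proposes): the home team can get 611 next round, worth 0.8 × 611 = 488.8 now, so the away team offers 488.8, keeping 311.2.
Round 2 (the home team proposes): the away team can get 311.2 next round, worth 0.87 × 311.2 = 270.744 now. The home team offers 270.744 and keeps 800 − 270.744 = 529.256.
So by rejecting in round 1, the home team gets 529.256 next round, worth 0.8 × 529.256 = 423.4048 now.
Offer 444 ≥ 423.4048, so the home team accepts.

Accept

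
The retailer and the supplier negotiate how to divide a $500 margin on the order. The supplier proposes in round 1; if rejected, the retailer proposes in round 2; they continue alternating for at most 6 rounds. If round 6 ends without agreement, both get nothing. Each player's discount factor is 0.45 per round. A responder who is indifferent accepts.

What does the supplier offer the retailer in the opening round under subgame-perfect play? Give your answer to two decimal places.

Work backward from the last round.
Round 6 (the retailer proposes): the supplier will accept anything ≥ 0, so the retailer offers 0 and keeps 500.
Round 5 (the supplier proposes): the retailer can get 500 next round, worth 0.45 × 500 = 225 now. The supplier offers 225 and keeps 500 − 225 = 275.
Round 4 (the retailer proposes): the supplier can get 275 next round, worth 0.45 × 275 = 123.75 now. The retailer offers 123.75 and keeps 500 − 123.75 = 376.25.
Round 3 (the supplier proposes): the retailer can get 376.25 next round, worth 0.45 × 376.25 = 169.3125 now. The supplier offers 169.3125 and keeps 500 − 169.3125 = 330.6875.
Round 2 (the retailer proposes): the supplier can get 330.6875 next round, worth 0.45 × 330.6875 = 148.809375 now, so the retailer offers 148.809375, keeping 351.190625.
Round 1 (the supplier proposes): the retailer can get 351.190625 next round, worth 0.45 × 351.190625 = 158.03578125 now; the supplier offers that and keeps 341.96421875.

158.04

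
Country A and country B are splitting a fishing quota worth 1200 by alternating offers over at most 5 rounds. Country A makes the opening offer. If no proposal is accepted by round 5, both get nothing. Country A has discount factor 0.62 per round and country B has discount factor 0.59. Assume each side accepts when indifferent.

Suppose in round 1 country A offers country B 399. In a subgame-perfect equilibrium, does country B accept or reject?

Work out country B's continuation value if the offer is rejected.
Round 5 (country A proposes): country B will accept anything ≥ 0, so country A offers 0 and keeps 1200.
Round 4 (country B proposes): country A can get 1200 next round, worth 0.62 × 1200 = 744 now, so country B offers 744, keeping 456.
Round 3 (country A proposes): country B can get 456 next round, worth 0.59 × 456 = 269.04 now; country A offers that and keeps 930.96.
Round 2 (country B proposes): country A can get 930.96 next round, worth 0.62 × 930.96 = 577.1952 now. Country B offers 577.1952 and keeps 1200 − 577.1952 = 622.8048.
So by rejecting in round 1, country B gets 622.8048 next round, worth 0.59 × 622.8048 = 367.454832 now.
Offer 399 ≥ 367.454832, so country B accepts.

Accept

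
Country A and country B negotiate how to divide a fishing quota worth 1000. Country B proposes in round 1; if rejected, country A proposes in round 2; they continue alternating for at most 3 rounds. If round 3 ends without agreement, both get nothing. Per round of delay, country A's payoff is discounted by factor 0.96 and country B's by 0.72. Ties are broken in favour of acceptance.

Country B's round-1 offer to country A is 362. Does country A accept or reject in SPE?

Accept

Round 3 (country B proposes): country A will accept anything ≥ 0, so country B offers 0 and keeps 1000.
Round 2 (country A proposes): country B can get 1000 next round, worth 0.72 × 1000 = 720 now. Country A offers 720 and keeps 1000 − 720 = 280.
So by rejecting in round 1, country A gets 280 next round, worth 0.96 × 280 = 268.8 now.
Offer 362 ≥ 268.8, so country A accepts.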